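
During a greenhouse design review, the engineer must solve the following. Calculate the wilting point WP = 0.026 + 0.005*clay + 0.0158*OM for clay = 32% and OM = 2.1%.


WP = 0.026 + 0.005*32 + 0.0158*2.1
   = 0.026 + 0.1600 + 0.0332
   = 0.2192


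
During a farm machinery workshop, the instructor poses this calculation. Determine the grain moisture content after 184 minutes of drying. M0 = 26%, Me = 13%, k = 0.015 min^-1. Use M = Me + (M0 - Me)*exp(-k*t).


M = Me + (M0 - Me) * e^(-k*t)
  = 13 + (26 - 13) * e^(-0.015*184)
  = 13 + 13 * e^(-2.760)
  = 13 + 13 * 0.06329
  = 13 + 0.8228
  = 13.82%


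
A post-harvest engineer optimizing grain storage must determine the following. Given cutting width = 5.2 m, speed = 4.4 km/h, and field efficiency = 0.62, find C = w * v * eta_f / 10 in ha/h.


C = w * v * eta_f / 10
  = 5.2 * 4.4 * 0.62 / 10
  = 14.19 / 10
  = 1.42 ha/h


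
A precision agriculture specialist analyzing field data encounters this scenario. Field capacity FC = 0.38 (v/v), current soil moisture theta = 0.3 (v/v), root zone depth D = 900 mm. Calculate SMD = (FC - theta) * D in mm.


SMD = (FC - theta) * D
    = (0.38 - 0.3) * 900
    = 0.080 * 900
    = 72 mm


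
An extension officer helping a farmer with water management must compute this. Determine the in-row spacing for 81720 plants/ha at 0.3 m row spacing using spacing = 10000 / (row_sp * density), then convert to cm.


spacing = 10000 / (row_sp * density)
        = 10000 / (0.3 * 81720)
        = 10000 / 24516
        = 0.40790 m = 40.79 cm


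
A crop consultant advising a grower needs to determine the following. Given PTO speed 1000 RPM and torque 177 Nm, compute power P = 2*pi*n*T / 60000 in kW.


P = 2*pi*n*T / 60000
  = 2*pi * 1000 * 177 / 60000
  = 1112123.80 / 60000
  = 18.54 kW


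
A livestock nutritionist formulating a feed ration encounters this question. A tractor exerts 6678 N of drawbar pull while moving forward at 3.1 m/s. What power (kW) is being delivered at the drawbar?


P = F * v / 1000
  = 6678 * 3.1 / 1000
  = 20701.80 / 1000
  = 20.70 kW


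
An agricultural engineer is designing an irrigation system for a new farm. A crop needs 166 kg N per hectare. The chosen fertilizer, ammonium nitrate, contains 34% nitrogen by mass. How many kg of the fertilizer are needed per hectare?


Rate = N_required / (N_content / 100)
     = 166 / (34 / 100)
     = 166 / 0.34
     = 488.24 kg/ha


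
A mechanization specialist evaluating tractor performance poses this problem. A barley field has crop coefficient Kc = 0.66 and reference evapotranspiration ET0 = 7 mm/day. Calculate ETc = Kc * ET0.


ETc = Kc * ET0
    = 0.66 * 7
    = 4.62 mm/day


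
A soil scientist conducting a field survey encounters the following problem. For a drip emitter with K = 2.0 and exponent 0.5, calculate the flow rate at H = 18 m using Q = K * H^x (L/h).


Q = K * H^x
  = 2.0 * 18^0.5
  = 2.0 * 4.2426
  = 8.49 L/h


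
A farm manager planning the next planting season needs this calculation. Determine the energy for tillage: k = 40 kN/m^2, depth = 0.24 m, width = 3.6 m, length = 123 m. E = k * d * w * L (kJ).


E = k * d * w * L
  = 40 * 0.24 * 3.6 * 123
  = 4250.88 kJ


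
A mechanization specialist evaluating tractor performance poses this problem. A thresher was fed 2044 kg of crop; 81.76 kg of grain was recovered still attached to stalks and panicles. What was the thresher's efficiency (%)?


eta = (total - unthreshed) / total * 100
    = (2044 - 81.76) / 2044 * 100
    = 1962.24 / 2044 * 100
    = 96%


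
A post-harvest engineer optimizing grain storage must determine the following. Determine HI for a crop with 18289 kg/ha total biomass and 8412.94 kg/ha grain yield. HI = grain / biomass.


HI = grain_yield / biomass
   = 8412.94 / 18289
   = 0.46


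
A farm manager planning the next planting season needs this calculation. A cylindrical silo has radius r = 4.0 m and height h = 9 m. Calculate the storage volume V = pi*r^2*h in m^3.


V = pi * r^2 * h
  = pi * 4.0^2 * 9
  = pi * 16 * 9
  = 452.39 m^3


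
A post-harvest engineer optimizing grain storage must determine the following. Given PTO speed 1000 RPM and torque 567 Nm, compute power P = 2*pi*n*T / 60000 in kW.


P = 2*pi*n*T / 60000
  = 2*pi * 1000 * 567 / 60000
  = 3562566.07 / 60000
  = 59.38 kW


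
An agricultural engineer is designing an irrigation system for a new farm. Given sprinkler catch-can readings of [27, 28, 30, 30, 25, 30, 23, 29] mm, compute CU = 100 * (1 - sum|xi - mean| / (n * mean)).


xbar = 222 / 8 = 27.750
sum|xi - xbar| = 16.500
CU = 100 * (1 - 16.500 / (8 * 27.750))
   = 100 * (1 - 0.0743)
   = 92.57%


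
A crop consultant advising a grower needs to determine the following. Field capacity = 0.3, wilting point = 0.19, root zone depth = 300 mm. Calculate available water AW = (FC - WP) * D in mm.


AW = (FC - WP) * D
   = (0.3 - 0.19) * 300
   = 0.11 * 300
   = 33 mm


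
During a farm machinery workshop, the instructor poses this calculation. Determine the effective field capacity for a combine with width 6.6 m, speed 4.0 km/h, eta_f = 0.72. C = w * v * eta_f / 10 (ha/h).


C = w * v * eta_f / 10
  = 6.6 * 4.0 * 0.72 / 10
  = 19.01 / 10
  = 1.90 ha/h


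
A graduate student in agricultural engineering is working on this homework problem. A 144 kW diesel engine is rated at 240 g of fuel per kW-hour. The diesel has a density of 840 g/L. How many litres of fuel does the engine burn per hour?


FC = P * BSFC / rho_fuel
   = 144 * 240 / 840
   = 34560 / 840
   = 41.14 L/h


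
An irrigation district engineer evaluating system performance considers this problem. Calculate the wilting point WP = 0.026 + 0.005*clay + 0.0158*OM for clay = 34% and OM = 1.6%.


WP = 0.026 + 0.005*34 + 0.0158*1.6
   = 0.026 + 0.1700 + 0.0253
   = 0.2213


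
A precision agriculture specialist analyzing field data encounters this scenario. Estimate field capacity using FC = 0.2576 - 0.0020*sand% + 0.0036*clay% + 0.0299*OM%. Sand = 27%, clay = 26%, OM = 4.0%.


FC = 0.2576 - 0.0020*27 + 0.0036*26 + 0.0299*4.0
   = 0.2576 - 0.0540 + 0.0936 + 0.1196
   = 0.4168


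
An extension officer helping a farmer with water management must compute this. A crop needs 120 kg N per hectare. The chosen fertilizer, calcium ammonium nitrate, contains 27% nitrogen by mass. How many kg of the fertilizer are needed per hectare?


Rate = N_required / (N_content / 100)
     = 120 / (27 / 100)
     = 120 / 0.27
     = 444.44 kg/ha


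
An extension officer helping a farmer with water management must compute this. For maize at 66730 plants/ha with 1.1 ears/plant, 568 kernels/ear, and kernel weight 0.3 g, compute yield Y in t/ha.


Y = density * ears * kernels * kw
  = 66730 * 1.1 * 568 * 0.3 g/ha
  = 12507871.20 g/ha
  = 12507.87 kg/ha = 12.51 t/ha


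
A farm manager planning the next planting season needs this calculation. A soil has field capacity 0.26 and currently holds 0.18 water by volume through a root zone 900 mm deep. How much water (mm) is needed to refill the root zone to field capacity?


SMD = (FC - theta) * D
    = (0.26 - 0.18) * 900
    = 0.080 * 900
    = 72 mm


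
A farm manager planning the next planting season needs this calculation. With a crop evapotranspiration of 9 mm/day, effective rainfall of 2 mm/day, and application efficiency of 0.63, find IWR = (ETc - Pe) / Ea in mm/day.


IWR = (ETc - Pe) / Ea
    = (9 - 2) / 0.63
    = 7 / 0.63
    = 11.11 mm/day


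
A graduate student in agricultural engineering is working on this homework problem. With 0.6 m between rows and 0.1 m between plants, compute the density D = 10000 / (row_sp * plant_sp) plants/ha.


D = 10000 / (row_sp * plant_sp)
  = 10000 / (0.6 * 0.1)
  = 10000 / 0.0600
  = 166666.67 plants/ha


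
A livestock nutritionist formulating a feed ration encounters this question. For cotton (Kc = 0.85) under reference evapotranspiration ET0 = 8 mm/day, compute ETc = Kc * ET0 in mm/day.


ETc = Kc * ET0
    = 0.85 * 8
    = 6.80 mm/day


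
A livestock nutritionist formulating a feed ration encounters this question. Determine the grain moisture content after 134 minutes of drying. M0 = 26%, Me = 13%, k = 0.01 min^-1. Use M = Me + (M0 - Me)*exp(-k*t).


M = Me + (M0 - Me) * e^(-k*t)
  = 13 + (26 - 13) * e^(-0.01*134)
  = 13 + 13 * e^(-1.340)
  = 13 + 13 * 0.26185
  = 13 + 3.4040
  = 16.40%


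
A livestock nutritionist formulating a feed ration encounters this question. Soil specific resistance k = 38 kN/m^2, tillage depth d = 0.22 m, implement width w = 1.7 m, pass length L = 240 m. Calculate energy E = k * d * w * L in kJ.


E = k * d * w * L
  = 38 * 0.22 * 1.7 * 240
  = 3410.88 kJ


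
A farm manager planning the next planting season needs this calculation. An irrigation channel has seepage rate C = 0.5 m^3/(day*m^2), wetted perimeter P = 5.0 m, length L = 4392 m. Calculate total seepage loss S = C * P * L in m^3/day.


S = C * P * L
  = 0.5 * 5.0 * 4392
  = 10980 m^3/day


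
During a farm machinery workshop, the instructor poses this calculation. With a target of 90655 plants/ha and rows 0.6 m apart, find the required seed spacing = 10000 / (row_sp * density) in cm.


spacing = 10000 / (row_sp * density)
        = 10000 / (0.6 * 90655)
        = 10000 / 54393
        = 0.18385 m = 18.38 cm


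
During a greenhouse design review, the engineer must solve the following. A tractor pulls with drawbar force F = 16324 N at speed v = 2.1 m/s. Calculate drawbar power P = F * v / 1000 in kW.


P = F * v / 1000
  = 16324 * 2.1 / 1000
  = 34280.40 / 1000
  = 34.28 kW


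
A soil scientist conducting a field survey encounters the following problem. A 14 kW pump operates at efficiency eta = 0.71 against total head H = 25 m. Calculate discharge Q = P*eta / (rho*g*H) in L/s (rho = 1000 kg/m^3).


Q = (P * 1000 * eta) / (rho * g * H)
  = (14 * 1000 * 0.71) / (1000 * 9.81 * 25)
  = 9940 / 245250
  = 0.04053 m^3/s = 40.53 L/s


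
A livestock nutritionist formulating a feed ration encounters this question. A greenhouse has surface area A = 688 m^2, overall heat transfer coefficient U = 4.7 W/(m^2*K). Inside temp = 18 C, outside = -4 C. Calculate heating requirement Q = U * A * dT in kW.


dT = 18 - (-4) = 22 K
Q = U * A * dT
  = 4.7 * 688 * 22
  = 71139.20 W = 71.14 kW


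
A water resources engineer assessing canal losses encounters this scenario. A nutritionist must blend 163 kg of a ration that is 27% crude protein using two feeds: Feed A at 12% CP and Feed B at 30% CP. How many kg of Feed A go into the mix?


parts_A = CP_b - target = 30 - 27 = 3
parts_B = target - CP_a = 27 - 12 = 15
total_parts = 3 + 15 = 18
Feed A = 163 * 3 / 18 = 27.17 kg
Feed B = 163 * 15 / 18 = 135.83 kg

27.17 kg


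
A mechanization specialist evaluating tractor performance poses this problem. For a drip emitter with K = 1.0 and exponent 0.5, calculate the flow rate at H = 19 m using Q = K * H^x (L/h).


Q = K * H^x
  = 1.0 * 19^0.5
  = 1.0 * 4.3589
  = 4.36 L/h


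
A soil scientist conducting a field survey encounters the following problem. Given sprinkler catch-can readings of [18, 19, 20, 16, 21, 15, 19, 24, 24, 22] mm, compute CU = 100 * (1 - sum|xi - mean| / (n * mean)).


xbar = 198 / 10 = 19.800
sum|xi - xbar| = 24
CU = 100 * (1 - 24 / (10 * 19.800))
   = 100 * (1 - 0.1212)
   = 87.88%


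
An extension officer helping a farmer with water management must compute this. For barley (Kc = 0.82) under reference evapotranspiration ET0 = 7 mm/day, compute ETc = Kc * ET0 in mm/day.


ETc = Kc * ET0
    = 0.82 * 7
    = 5.74 mm/day


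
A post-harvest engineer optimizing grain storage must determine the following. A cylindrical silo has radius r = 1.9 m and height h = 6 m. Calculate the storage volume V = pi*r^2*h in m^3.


V = pi * r^2 * h
  = pi * 1.9^2 * 6
  = pi * 3.61 * 6
  = 68.05 m^3


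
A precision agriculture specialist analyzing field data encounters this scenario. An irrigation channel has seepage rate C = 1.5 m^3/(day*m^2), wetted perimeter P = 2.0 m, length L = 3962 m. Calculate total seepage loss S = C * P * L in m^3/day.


S = C * P * L
  = 1.5 * 2.0 * 3962
  = 11886 m^3/day


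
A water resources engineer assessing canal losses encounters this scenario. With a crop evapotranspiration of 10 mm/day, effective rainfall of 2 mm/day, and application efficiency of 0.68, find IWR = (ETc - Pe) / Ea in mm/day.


IWR = (ETc - Pe) / Ea
    = (10 - 2) / 0.68
    = 8 / 0.68
    = 11.76 mm/day


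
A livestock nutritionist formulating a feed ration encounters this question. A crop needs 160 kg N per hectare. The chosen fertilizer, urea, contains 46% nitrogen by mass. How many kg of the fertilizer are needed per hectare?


Rate = N_required / (N_content / 100)
     = 160 / (46 / 100)
     = 160 / 0.46
     = 347.83 kg/ha


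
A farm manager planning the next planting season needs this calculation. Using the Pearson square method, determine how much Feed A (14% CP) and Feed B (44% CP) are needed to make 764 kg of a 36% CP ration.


parts_A = CP_b - target = 44 - 36 = 8
parts_B = target - CP_a = 36 - 14 = 22
total_parts = 8 + 22 = 30
Feed A = 764 * 8 / 30 = 203.73 kg
Feed B = 764 * 22 / 30 = 560.27 kg

203.73 kg


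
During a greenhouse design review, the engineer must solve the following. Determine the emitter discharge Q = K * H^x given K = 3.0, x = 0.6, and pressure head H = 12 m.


Q = K * H^x
  = 3.0 * 12^0.6
  = 3.0 * 4.4413
  = 13.32 L/h


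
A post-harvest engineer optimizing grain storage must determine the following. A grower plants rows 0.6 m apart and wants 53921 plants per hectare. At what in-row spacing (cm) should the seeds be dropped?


spacing = 10000 / (row_sp * density)
        = 10000 / (0.6 * 53921)
        = 10000 / 32352.60
        = 0.30909 m = 30.91 cm


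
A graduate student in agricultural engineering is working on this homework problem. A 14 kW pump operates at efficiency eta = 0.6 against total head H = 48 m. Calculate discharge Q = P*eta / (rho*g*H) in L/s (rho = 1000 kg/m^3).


Q = (P * 1000 * eta) / (rho * g * H)
  = (14 * 1000 * 0.6) / (1000 * 9.81 * 48)
  = 8400 / 470880
  = 0.01784 m^3/s = 17.84 L/s


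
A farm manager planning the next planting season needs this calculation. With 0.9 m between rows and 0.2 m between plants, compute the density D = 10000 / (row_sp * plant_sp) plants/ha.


D = 10000 / (row_sp * plant_sp)
  = 10000 / (0.9 * 0.2)
  = 10000 / 0.1800
  = 55555.56 plants/ha


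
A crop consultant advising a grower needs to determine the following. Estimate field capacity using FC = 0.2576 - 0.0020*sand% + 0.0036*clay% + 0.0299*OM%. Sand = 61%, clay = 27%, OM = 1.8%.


FC = 0.2576 - 0.0020*61 + 0.0036*27 + 0.0299*1.8
   = 0.2576 - 0.1220 + 0.0972 + 0.0538
   = 0.2866


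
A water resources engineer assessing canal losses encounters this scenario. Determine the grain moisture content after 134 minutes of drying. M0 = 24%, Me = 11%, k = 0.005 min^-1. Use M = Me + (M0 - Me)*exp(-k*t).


M = Me + (M0 - Me) * e^(-k*t)
  = 11 + (24 - 11) * e^(-0.005*134)
  = 11 + 13 * e^(-0.670)
  = 11 + 13 * 0.51171
  = 11 + 6.6522
  = 17.65%


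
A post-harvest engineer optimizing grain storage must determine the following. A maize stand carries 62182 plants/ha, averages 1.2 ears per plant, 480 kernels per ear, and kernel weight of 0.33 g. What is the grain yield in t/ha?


Y = density * ears * kernels * kw
  = 62182 * 1.2 * 480 * 0.33 g/ha
  = 11819554.56 g/ha
  = 11819.55 kg/ha = 11.82 t/ha


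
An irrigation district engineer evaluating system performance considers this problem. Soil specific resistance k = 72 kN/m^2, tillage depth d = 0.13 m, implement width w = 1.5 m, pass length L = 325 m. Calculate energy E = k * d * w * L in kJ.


E = k * d * w * L
  = 72 * 0.13 * 1.5 * 325
  = 4563 kJ


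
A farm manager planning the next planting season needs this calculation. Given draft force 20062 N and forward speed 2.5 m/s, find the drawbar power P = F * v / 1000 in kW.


P = F * v / 1000
  = 20062 * 2.5 / 1000
  = 50155 / 1000
  = 50.16 kW


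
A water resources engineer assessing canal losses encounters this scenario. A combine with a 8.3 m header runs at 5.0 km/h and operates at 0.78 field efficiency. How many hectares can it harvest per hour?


C = w * v * eta_f / 10
  = 8.3 * 5.0 * 0.78 / 10
  = 32.37 / 10
  = 3.24 ha/h


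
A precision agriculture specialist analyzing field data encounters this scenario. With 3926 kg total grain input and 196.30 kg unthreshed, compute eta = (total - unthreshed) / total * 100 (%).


eta = (total - unthreshed) / total * 100
    = (3926 - 196.30) / 3926 * 100
    = 3729.70 / 3926 * 100
    = 95%


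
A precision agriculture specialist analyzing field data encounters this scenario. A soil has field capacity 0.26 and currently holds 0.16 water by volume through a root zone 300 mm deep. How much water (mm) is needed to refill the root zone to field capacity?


SMD = (FC - theta) * D
    = (0.26 - 0.16) * 300
    = 0.100 * 300
    = 30 mm


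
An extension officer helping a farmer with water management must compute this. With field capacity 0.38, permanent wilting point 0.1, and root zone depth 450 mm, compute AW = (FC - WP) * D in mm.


AW = (FC - WP) * D
   = (0.38 - 0.1) * 450
   = 0.28 * 450
   = 126 mm


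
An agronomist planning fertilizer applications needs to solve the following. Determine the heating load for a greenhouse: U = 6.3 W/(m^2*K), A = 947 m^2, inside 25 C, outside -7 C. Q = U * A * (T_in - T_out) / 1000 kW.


dT = 25 - (-7) = 32 K
Q = U * A * dT
  = 6.3 * 947 * 32
  = 190915.20 W = 190.92 kW


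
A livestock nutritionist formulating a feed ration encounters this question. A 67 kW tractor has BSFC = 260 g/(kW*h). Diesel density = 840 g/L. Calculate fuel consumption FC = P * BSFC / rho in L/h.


FC = P * BSFC / rho_fuel
   = 67 * 260 / 840
   = 17420 / 840
   = 20.74 L/h


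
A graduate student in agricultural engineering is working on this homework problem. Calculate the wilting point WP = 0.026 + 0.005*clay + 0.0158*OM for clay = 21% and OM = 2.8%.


WP = 0.026 + 0.005*21 + 0.0158*2.8
   = 0.026 + 0.1050 + 0.0442
   = 0.1752


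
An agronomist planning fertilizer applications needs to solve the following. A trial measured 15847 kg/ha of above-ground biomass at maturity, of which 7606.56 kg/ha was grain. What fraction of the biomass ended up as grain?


HI = grain_yield / biomass
   = 7606.56 / 15847
   = 0.48


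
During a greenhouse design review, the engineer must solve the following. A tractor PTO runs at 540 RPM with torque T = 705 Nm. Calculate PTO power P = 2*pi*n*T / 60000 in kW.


P = 2*pi*n*T / 60000
  = 2*pi * 540 * 705 / 60000
  = 2392008.65 / 60000
  = 39.87 kW


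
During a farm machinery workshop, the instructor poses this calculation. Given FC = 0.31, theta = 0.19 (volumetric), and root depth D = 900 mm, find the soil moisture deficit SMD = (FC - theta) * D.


SMD = (FC - theta) * D
    = (0.31 - 0.19) * 900
    = 0.120 * 900
    = 108 mm


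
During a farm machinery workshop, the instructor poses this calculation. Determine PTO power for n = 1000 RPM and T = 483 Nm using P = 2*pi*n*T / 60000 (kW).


P = 2*pi*n*T / 60000
  = 2*pi * 1000 * 483 / 60000
  = 3034778.50 / 60000
  = 50.58 kW


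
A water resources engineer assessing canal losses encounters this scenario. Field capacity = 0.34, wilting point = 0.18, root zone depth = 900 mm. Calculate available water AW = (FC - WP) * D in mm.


AW = (FC - WP) * D
   = (0.34 - 0.18) * 900
   = 0.16 * 900
   = 144 mm


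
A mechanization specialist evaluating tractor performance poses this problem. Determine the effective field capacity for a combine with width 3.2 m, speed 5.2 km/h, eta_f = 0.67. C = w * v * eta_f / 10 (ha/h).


C = w * v * eta_f / 10
  = 3.2 * 5.2 * 0.67 / 10
  = 11.15 / 10
  = 1.11 ha/h


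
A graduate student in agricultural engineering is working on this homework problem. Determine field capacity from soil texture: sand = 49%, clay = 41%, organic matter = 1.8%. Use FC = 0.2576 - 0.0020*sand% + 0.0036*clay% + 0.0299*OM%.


FC = 0.2576 - 0.0020*49 + 0.0036*41 + 0.0299*1.8
   = 0.2576 - 0.0980 + 0.1476 + 0.0538
   = 0.3610


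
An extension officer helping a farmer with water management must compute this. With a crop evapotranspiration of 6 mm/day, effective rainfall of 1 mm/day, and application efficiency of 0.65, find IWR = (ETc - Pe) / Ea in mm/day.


IWR = (ETc - Pe) / Ea
    = (6 - 1) / 0.65
    = 5 / 0.65
    = 7.69 mm/day


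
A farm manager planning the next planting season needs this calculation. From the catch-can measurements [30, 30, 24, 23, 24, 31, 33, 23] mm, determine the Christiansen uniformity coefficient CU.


xbar = 218 / 8 = 27.250
sum|xi - xbar| = 30
CU = 100 * (1 - 30 / (8 * 27.250))
   = 100 * (1 - 0.1376)
   = 86.24%


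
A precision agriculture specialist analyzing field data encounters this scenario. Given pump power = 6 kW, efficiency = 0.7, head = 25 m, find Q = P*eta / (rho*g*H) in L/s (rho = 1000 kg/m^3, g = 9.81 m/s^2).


Q = (P * 1000 * eta) / (rho * g * H)
  = (6 * 1000 * 0.7) / (1000 * 9.81 * 25)
  = 4200 / 245250
  = 0.01713 m^3/s = 17.13 L/s


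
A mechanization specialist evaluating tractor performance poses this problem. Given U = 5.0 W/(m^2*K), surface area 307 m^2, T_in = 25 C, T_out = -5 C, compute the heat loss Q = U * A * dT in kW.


dT = 25 - (-5) = 30 K
Q = U * A * dT
  = 5.0 * 307 * 30
  = 46050 W = 46.05 kW


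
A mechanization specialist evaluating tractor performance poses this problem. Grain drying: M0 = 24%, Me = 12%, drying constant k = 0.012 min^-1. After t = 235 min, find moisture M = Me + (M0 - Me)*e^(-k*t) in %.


M = Me + (M0 - Me) * e^(-k*t)
  = 12 + (24 - 12) * e^(-0.012*235)
  = 12 + 12 * e^(-2.820)
  = 12 + 12 * 0.05961
  = 12 + 0.7153
  = 12.72%


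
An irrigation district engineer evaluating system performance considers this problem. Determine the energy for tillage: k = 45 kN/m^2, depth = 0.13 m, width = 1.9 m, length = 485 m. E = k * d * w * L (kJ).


E = k * d * w * L
  = 45 * 0.13 * 1.9 * 485
  = 5390.78 kJ


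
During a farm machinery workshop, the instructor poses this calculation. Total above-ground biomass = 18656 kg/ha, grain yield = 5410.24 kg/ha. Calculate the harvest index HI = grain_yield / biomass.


HI = grain_yield / biomass
   = 5410.24 / 18656
   = 0.29


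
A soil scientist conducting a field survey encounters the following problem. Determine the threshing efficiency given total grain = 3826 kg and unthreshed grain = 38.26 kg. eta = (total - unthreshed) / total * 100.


eta = (total - unthreshed) / total * 100
    = (3826 - 38.26) / 3826 * 100
    = 3787.74 / 3826 * 100
    = 99%


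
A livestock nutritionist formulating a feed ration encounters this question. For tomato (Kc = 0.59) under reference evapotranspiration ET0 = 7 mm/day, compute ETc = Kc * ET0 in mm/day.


ETc = Kc * ET0
    = 0.59 * 7
    = 4.13 mm/day


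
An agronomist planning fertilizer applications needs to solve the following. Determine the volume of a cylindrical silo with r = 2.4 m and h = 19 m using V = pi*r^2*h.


V = pi * r^2 * h
  = pi * 2.4^2 * 19
  = pi * 5.76 * 19
  = 343.82 m^3


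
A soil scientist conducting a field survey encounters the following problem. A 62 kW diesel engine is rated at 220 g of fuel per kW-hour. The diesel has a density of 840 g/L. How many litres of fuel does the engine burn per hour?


FC = P * BSFC / rho_fuel
   = 62 * 220 / 840
   = 13640 / 840
   = 16.24 L/h


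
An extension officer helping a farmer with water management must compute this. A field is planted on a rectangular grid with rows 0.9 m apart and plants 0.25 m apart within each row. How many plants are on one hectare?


D = 10000 / (row_sp * plant_sp)
  = 10000 / (0.9 * 0.25)
  = 10000 / 0.2250
  = 44444.44 plants/ha


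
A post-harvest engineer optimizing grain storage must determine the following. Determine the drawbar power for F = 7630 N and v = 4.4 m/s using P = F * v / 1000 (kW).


P = F * v / 1000
  = 7630 * 4.4 / 1000
  = 33572 / 1000
  = 33.57 kW


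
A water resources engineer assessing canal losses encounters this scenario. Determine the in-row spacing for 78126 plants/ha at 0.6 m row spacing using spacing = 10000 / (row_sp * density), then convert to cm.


spacing = 10000 / (row_sp * density)
        = 10000 / (0.6 * 78126)
        = 10000 / 46875.60
        = 0.21333 m = 21.33 cm


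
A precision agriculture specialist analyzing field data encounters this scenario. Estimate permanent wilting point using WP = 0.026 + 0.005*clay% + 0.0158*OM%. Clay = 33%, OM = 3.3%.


WP = 0.026 + 0.005*33 + 0.0158*3.3
   = 0.026 + 0.1650 + 0.0521
   = 0.2431


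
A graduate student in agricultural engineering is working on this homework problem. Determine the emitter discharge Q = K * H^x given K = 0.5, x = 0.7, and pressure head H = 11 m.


Q = K * H^x
  = 0.5 * 11^0.7
  = 0.5 * 5.3577
  = 2.68 L/h


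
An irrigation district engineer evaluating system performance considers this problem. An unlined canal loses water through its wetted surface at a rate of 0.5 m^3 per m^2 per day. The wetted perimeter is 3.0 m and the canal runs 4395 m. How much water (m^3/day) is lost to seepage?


S = C * P * L
  = 0.5 * 3.0 * 4395
  = 6592.50 m^3/day


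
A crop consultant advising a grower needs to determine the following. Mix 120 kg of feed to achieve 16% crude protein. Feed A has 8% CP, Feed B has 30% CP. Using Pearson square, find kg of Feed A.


parts_A = CP_b - target = 30 - 16 = 14
parts_B = target - CP_a = 16 - 8 = 8
total_parts = 14 + 8 = 22
Feed A = 120 * 14 / 22 = 76.36 kg
Feed B = 120 * 8 / 22 = 43.64 kg

76.36 kg


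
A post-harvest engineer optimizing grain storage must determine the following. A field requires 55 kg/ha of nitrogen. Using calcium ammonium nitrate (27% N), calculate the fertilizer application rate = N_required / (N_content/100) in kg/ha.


Rate = N_required / (N_content / 100)
     = 55 / (27 / 100)
     = 55 / 0.27
     = 203.70 kg/ha


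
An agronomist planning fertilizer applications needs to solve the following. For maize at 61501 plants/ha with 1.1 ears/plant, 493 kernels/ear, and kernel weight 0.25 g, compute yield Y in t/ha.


Y = density * ears * kernels * kw
  = 61501 * 1.1 * 493 * 0.25 g/ha
  = 8337998.08 g/ha
  = 8338.00 kg/ha = 8.34 t/ha


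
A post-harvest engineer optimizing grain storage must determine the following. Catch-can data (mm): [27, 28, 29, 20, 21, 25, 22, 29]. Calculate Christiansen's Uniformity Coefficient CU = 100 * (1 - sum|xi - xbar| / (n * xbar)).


xbar = 201 / 8 = 25.125
sum|xi - xbar| = 25
CU = 100 * (1 - 25 / (8 * 25.125))
   = 100 * (1 - 0.1244)
   = 87.56%


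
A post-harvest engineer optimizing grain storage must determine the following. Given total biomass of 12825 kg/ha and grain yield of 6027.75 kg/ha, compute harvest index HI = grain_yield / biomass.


HI = grain_yield / biomass
   = 6027.75 / 12825
   = 0.47


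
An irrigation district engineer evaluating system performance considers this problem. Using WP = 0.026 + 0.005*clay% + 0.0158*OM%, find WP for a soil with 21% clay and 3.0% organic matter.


WP = 0.026 + 0.005*21 + 0.0158*3.0
   = 0.026 + 0.1050 + 0.0474
   = 0.1784


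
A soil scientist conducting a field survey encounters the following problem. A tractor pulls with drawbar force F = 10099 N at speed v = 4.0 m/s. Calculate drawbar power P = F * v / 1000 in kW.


P = F * v / 1000
  = 10099 * 4.0 / 1000
  = 40396 / 1000
  = 40.40 kW


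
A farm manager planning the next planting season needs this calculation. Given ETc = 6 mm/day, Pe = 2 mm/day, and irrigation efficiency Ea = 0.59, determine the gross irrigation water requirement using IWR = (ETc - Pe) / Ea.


IWR = (ETc - Pe) / Ea
    = (6 - 2) / 0.59
    = 4 / 0.59
    = 6.78 mm/day


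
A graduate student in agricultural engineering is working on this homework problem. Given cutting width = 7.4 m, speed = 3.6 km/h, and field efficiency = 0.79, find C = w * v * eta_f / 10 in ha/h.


C = w * v * eta_f / 10
  = 7.4 * 3.6 * 0.79 / 10
  = 21.05 / 10
  = 2.10 ha/h


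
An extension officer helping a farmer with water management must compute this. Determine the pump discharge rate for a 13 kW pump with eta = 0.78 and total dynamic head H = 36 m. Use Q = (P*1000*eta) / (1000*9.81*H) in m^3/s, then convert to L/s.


Q = (P * 1000 * eta) / (rho * g * H)
  = (13 * 1000 * 0.78) / (1000 * 9.81 * 36)
  = 10140 / 353160
  = 0.02871 m^3/s = 28.71 L/s


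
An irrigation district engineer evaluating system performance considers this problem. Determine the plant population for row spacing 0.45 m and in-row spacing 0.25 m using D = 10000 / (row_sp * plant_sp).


D = 10000 / (row_sp * plant_sp)
  = 10000 / (0.45 * 0.25)
  = 10000 / 0.1125
  = 88888.89 plants/ha


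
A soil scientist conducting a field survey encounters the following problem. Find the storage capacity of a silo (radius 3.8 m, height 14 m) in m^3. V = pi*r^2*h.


V = pi * r^2 * h
  = pi * 3.8^2 * 14
  = pi * 14.44 * 14
  = 635.10 m^3


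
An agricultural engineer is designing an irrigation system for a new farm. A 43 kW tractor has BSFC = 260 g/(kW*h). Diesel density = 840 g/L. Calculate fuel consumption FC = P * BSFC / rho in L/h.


FC = P * BSFC / rho_fuel
   = 43 * 260 / 840
   = 11180 / 840
   = 13.31 L/h


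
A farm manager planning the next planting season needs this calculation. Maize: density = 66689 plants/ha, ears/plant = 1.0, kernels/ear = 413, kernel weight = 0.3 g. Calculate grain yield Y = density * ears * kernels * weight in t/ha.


Y = density * ears * kernels * kw
  = 66689 * 1.0 * 413 * 0.3 g/ha
  = 8262767.10 g/ha
  = 8262.77 kg/ha = 8.26 t/ha


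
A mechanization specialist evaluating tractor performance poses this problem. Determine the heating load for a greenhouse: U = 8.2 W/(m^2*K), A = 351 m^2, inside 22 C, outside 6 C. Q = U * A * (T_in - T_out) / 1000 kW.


dT = 22 - (6) = 16 K
Q = U * A * dT
  = 8.2 * 351 * 16
  = 46051.20 W = 46.05 kW


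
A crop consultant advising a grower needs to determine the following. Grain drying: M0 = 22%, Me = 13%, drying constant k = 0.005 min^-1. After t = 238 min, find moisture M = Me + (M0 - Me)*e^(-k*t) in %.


M = Me + (M0 - Me) * e^(-k*t)
  = 13 + (22 - 13) * e^(-0.005*238)
  = 13 + 9 * e^(-1.190)
  = 13 + 9 * 0.30422
  = 13 + 2.7380
  = 15.74%


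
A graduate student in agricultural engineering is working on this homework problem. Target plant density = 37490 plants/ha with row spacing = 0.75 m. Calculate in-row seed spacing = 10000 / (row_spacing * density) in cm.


spacing = 10000 / (row_sp * density)
        = 10000 / (0.75 * 37490)
        = 10000 / 28117.50
        = 0.35565 m = 35.57 cm


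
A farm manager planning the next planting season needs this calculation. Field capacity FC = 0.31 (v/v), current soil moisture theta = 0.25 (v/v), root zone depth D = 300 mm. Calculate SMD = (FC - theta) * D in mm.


SMD = (FC - theta) * D
    = (0.31 - 0.25) * 300
    = 0.060 * 300
    = 18 mm


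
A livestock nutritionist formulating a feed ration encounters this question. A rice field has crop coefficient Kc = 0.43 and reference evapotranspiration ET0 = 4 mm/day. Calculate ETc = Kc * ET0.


ETc = Kc * ET0
    = 0.43 * 4
    = 1.72 mm/day


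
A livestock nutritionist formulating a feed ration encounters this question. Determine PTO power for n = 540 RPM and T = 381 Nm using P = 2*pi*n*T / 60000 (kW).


P = 2*pi*n*T / 60000
  = 2*pi * 540 * 381 / 60000
  = 1292702.55 / 60000
  = 21.55 kW


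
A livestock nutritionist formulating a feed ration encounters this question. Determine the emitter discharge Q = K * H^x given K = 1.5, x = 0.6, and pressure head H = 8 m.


Q = K * H^x
  = 1.5 * 8^0.6
  = 1.5 * 3.4822
  = 5.22 L/h


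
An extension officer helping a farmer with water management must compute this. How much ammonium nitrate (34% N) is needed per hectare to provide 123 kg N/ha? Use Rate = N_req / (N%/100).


Rate = N_required / (N_content / 100)
     = 123 / (34 / 100)
     = 123 / 0.34
     = 361.76 kg/ha


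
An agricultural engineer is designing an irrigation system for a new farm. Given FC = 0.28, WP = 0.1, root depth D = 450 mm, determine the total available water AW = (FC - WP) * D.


AW = (FC - WP) * D
   = (0.28 - 0.1) * 450
   = 0.18 * 450
   = 81 mm


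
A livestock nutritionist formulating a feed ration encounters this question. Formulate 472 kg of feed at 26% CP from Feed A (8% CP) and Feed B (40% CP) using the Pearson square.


parts_A = CP_b - target = 40 - 26 = 14
parts_B = target - CP_a = 26 - 8 = 18
total_parts = 14 + 18 = 32
Feed A = 472 * 14 / 32 = 206.50 kg
Feed B = 472 * 18 / 32 = 265.50 kg

206.50 kg


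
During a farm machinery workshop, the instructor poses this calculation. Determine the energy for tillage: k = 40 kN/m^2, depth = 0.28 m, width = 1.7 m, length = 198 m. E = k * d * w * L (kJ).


E = k * d * w * L
  = 40 * 0.28 * 1.7 * 198
  = 3769.92 kJ


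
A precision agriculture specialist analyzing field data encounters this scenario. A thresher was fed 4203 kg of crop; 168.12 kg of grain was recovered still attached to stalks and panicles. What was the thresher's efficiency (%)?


eta = (total - unthreshed) / total * 100
    = (4203 - 168.12) / 4203 * 100
    = 4034.88 / 4203 * 100
    = 96%


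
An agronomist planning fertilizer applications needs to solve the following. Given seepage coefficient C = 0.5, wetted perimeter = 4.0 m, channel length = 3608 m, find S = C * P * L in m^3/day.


S = C * P * L
  = 0.5 * 4.0 * 3608
  = 7216 m^3/day


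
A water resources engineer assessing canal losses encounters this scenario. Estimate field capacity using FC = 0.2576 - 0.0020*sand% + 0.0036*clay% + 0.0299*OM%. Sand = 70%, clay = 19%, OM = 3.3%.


FC = 0.2576 - 0.0020*70 + 0.0036*19 + 0.0299*3.3
   = 0.2576 - 0.1400 + 0.0684 + 0.0987
   = 0.2847


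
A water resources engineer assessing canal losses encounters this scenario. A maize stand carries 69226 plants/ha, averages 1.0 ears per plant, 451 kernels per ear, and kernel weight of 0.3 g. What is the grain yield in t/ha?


Y = density * ears * kernels * kw
  = 69226 * 1.0 * 451 * 0.3 g/ha
  = 9366277.80 g/ha
  = 9366.28 kg/ha = 9.37 t/ha


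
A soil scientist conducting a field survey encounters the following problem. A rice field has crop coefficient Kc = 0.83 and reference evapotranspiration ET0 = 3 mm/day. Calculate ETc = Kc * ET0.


ETc = Kc * ET0
    = 0.83 * 3
    = 2.49 mm/day


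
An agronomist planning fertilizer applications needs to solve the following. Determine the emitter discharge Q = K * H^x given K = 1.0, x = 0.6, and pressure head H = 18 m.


Q = K * H^x
  = 1.0 * 18^0.6
  = 1.0 * 5.6645
  = 5.66 L/h


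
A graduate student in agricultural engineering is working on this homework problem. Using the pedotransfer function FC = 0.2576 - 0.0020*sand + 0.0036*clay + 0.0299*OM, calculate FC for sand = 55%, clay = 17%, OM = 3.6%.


FC = 0.2576 - 0.0020*55 + 0.0036*17 + 0.0299*3.6
   = 0.2576 - 0.1100 + 0.0612 + 0.1076
   = 0.3164


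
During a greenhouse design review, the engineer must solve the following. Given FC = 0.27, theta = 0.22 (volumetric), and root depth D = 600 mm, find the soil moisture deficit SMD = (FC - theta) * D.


SMD = (FC - theta) * D
    = (0.27 - 0.22) * 600
    = 0.050 * 600
    = 30 mm


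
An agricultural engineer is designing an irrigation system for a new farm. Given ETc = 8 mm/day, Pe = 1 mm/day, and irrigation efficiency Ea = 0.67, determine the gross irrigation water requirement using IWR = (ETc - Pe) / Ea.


IWR = (ETc - Pe) / Ea
    = (8 - 1) / 0.67
    = 7 / 0.67
    = 10.45 mm/day


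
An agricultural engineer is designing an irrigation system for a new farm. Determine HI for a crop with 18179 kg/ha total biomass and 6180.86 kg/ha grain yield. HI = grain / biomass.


HI = grain_yield / biomass
   = 6180.86 / 18179
   = 0.34


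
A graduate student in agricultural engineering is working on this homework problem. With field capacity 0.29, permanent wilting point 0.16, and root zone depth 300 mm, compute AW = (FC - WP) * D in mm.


AW = (FC - WP) * D
   = (0.29 - 0.16) * 300
   = 0.13 * 300
   = 39 mm


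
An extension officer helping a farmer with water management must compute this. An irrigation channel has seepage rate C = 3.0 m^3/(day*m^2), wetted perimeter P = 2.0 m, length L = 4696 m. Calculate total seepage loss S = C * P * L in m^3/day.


S = C * P * L
  = 3.0 * 2.0 * 4696
  = 28176 m^3/day


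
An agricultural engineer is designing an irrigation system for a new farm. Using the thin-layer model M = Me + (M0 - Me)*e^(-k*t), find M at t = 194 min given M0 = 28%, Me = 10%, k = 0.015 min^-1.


M = Me + (M0 - Me) * e^(-k*t)
  = 10 + (28 - 10) * e^(-0.015*194)
  = 10 + 18 * e^(-2.910)
  = 10 + 18 * 0.05448
  = 10 + 0.9806
  = 10.98%


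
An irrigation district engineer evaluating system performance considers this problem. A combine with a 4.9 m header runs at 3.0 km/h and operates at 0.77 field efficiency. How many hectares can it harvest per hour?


C = w * v * eta_f / 10
  = 4.9 * 3.0 * 0.77 / 10
  = 11.32 / 10
  = 1.13 ha/h


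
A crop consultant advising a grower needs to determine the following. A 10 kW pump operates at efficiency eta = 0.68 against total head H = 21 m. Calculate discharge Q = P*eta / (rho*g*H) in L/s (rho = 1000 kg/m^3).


Q = (P * 1000 * eta) / (rho * g * H)
  = (10 * 1000 * 0.68) / (1000 * 9.81 * 21)
  = 6800 / 206010
  = 0.03301 m^3/s = 33.01 L/s


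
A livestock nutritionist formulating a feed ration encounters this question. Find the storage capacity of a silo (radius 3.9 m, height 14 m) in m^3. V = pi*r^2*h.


V = pi * r^2 * h
  = pi * 3.9^2 * 14
  = pi * 15.21 * 14
  = 668.97 m^3


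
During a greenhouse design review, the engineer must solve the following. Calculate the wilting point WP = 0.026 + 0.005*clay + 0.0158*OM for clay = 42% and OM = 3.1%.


WP = 0.026 + 0.005*42 + 0.0158*3.1
   = 0.026 + 0.2100 + 0.0490
   = 0.2850


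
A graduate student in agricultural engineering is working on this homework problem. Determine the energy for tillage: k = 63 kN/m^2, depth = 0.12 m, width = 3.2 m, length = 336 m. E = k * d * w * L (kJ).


E = k * d * w * L
  = 63 * 0.12 * 3.2 * 336
  = 8128.51 kJ


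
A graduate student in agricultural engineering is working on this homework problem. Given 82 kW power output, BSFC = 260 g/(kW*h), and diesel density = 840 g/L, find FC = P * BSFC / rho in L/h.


FC = P * BSFC / rho_fuel
   = 82 * 260 / 840
   = 21320 / 840
   = 25.38 L/h


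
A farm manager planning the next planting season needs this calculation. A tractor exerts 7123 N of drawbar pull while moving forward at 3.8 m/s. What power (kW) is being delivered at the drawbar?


P = F * v / 1000
  = 7123 * 3.8 / 1000
  = 27067.40 / 1000
  = 27.07 kW


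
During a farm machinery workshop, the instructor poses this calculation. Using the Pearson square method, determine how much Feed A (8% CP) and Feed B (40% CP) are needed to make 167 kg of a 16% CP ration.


parts_A = CP_b - target = 40 - 16 = 24
parts_B = target - CP_a = 16 - 8 = 8
total_parts = 24 + 8 = 32
Feed A = 167 * 24 / 32 = 125.25 kg
Feed B = 167 * 8 / 32 = 41.75 kg

125.25 kg


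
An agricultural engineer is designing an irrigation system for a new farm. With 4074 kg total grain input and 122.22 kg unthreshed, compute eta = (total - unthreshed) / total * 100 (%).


eta = (total - unthreshed) / total * 100
    = (4074 - 122.22) / 4074 * 100
    = 3951.78 / 4074 * 100
    = 97%


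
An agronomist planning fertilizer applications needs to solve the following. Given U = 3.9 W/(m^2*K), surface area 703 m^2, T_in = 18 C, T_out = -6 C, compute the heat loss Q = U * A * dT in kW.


dT = 18 - (-6) = 24 K
Q = U * A * dT
  = 3.9 * 703 * 24
  = 65800.80 W = 65.80 kW
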